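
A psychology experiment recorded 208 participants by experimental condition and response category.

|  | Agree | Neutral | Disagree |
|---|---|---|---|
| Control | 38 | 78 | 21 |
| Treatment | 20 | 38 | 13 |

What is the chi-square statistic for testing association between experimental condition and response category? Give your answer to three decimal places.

Row totals: 137, 71. Column totals: 58, 116, 34. Grand total N = 208.
Expected counts (row total × column total / N):
  Control, Agree: 137×58/208 = 38.2019
  Control, Neutral: 137×116/208 = 76.4038
  Control, Disagree: 137×34/208 = 22.3942
  Treatment, Agree: 71×58/208 = 19.7981
  Treatment, Neutral: 71×116/208 = 39.5962
  Treatment, Disagree: 71×34/208 = 11.6058
Contributions (O − E)²/E:
  (38 − 38.2019)²/38.2019 = 0.0011
  (78 − 76.4038)²/76.4038 = 0.0333
  (21 − 22.3942)²/22.3942 = 0.0868
  (20 − 19.7981)²/19.7981 = 0.0021
  (38 − 39.5962)²/39.5962 = 0.0643
  (13 − 11.6058)²/11.6058 = 0.1675
χ² = 0.0011 + 0.0333 + 0.0868 + 0.0021 + 0.0643 + 0.1675 = 0.355

0.355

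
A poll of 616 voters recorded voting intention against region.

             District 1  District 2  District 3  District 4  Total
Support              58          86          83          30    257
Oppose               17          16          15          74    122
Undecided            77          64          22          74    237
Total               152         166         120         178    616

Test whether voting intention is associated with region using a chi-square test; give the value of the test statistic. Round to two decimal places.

Grand total N = 616.
Expected counts (row total × column total / N):
  Support, District 1: 257×152/616 = 63.416
  Support, District 2: 257×166/616 = 69.256
  Support, District 3: 257×120/616 = 50.065
  Support, District 4: 257×178/616 = 74.263
  Oppose, District 1: 122×152/616 = 30.104
  Oppose, District 2: 122×166/616 = 32.877
  Oppose, District 3: 122×120/616 = 23.766
  Oppose, District 4: 122×178/616 = 35.253
  Undecided, District 1: 237×152/616 = 58.481
  Undecided, District 2: 237×166/616 = 63.867
  Undecided, District 3: 237×120/616 = 46.169
  Undecided, District 4: 237×178/616 = 68.484
Contributions (O − E)²/E:
  (58 − 63.416)²/63.416 = 0.4625
  (86 − 69.256)²/69.256 = 4.0482
  (83 − 50.065)²/50.065 = 21.6661
  (30 − 74.263)²/74.263 = 26.3821
  (17 − 30.104)²/30.104 = 5.7041
  (16 − 32.877)²/32.877 = 8.6636
  (15 − 23.766)²/23.766 = 3.2333
  (74 − 35.253)²/35.253 = 42.5873
  (77 − 58.481)²/58.481 = 5.8644
  (64 − 63.867)²/63.867 = 0.0003
  (22 − 46.169)²/46.169 = 12.6522
  (74 − 68.484)²/68.484 = 0.4443
χ² = 0.4625 + 4.0482 + 21.6661 + 26.3821 + 5.7041 + 8.6636 + 3.2333 + 42.5873 + 5.8644 + 0.0003 + 12.6522 + 0.4443 = 131.71

131.71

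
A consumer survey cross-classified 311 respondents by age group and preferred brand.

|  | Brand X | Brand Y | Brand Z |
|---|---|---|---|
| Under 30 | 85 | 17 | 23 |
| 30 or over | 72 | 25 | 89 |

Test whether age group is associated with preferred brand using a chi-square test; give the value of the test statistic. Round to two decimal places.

30.71

Row totals: 125, 186. Column totals: 157, 42, 112. Grand total N = 311.
Expected counts (row total × column total / N):
  Under 30, Brand X: 125×157/311 = 63.103
  Under 30, Brand Y: 125×42/311 = 16.881
  Under 30, Brand Z: 125×112/311 = 45.016
  30 or over, Brand X: 186×157/311 = 93.897
  30 or over, Brand Y: 186×42/311 = 25.119
  30 or over, Brand Z: 186×112/311 = 66.984
Contributions (O − E)²/E:
  (85 − 63.103)²/63.103 = 7.5983
  (17 − 16.881)²/16.881 = 0.0008
  (23 − 45.016)²/45.016 = 10.7674
  (72 − 93.897)²/93.897 = 5.1064
  (25 − 25.119)²/25.119 = 0.0006
  (89 − 66.984)²/66.984 = 7.2361
χ² = 7.5983 + 0.0008 + 10.7674 + 5.1064 + 0.0006 + 7.2361 = 30.71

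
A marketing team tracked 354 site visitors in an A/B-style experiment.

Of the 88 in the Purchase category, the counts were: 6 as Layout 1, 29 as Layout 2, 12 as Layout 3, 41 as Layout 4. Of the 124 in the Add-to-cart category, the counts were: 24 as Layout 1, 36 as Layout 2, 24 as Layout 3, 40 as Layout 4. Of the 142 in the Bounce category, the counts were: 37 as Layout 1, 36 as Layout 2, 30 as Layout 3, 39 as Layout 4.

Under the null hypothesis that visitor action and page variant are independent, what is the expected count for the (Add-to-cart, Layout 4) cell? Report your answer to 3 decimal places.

42.034

Row total (Add-to-cart) = 124; column total (Layout 4) = 120; grand total N = 354.
Expected count = (row total × column total) / N = 124 × 120 / 354 = 42.034.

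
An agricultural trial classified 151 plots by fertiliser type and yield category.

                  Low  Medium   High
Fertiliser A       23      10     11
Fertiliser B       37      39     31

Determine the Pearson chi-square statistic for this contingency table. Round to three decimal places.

Row totals: 44, 107. Column totals: 60, 49, 42. Grand total N = 151.
Expected counts (row total × column total / N):
  Fertiliser A, Low: 44×60/151 = 17.4834
  Fertiliser A, Medium: 44×49/151 = 14.2781
  Fertiliser A, High: 44×42/151 = 12.2384
  Fertiliser B, Low: 107×60/151 = 42.5166
  Fertiliser B, Medium: 107×49/151 = 34.7219
  Fertiliser B, High: 107×42/151 = 29.7616
Contributions (O − E)²/E:
  (23 − 17.4834)²/17.4834 = 1.7407
  (10 − 14.2781)²/14.2781 = 1.2818
  (11 − 12.2384)²/12.2384 = 0.1253
  (37 − 42.5166)²/42.5166 = 0.7158
  (39 − 34.7219)²/34.7219 = 0.5271
  (31 − 29.7616)²/29.7616 = 0.0515
χ² = 1.7407 + 1.2818 + 0.1253 + 0.7158 + 0.5271 + 0.0515 = 4.442

4.442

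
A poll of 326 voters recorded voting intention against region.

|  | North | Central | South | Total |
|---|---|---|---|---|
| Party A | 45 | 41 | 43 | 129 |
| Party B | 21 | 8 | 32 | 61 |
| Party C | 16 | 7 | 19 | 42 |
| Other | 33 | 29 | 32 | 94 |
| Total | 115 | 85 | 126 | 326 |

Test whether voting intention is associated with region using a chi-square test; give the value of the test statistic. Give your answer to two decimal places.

Grand total N = 326.
Expected counts (row total × column total / N):
  Party A, North: 129×115/326 = 45.506
  Party A, Central: 129×85/326 = 33.635
  Party A, South: 129×126/326 = 49.859
  Party B, North: 61×115/326 = 21.518
  Party B, Central: 61×85/326 = 15.905
  Party B, South: 61×126/326 = 23.577
  Party C, North: 42×115/326 = 14.816
  Party C, Central: 42×85/326 = 10.951
  Party C, South: 42×126/326 = 16.233
  Other, North: 94×115/326 = 33.160
  Other, Central: 94×85/326 = 24.509
  Other, South: 94×126/326 = 36.331
Contributions (O − E)²/E:
  (45 − 45.506)²/45.506 = 0.0056
  (41 − 33.635)²/33.635 = 1.6127
  (43 − 49.859)²/49.859 = 0.9436
  (21 − 21.518)²/21.518 = 0.0125
  (8 − 15.905)²/15.905 = 3.9289
  (32 − 23.577)²/23.577 = 3.0092
  (16 − 14.816)²/14.816 = 0.0946
  (7 − 10.951)²/10.951 = 1.4255
  (19 − 16.233)²/16.233 = 0.4716
  (33 − 33.160)²/33.160 = 0.0008
  (29 − 24.509)²/24.509 = 0.8229
  (32 − 36.331)²/36.331 = 0.5163
χ² = 0.0056 + 1.6127 + 0.9436 + 0.0125 + 3.9289 + 3.0092 + 0.0946 + 1.4255 + 0.4716 + 0.0008 + 0.8229 + 0.5163 = 12.84

12.84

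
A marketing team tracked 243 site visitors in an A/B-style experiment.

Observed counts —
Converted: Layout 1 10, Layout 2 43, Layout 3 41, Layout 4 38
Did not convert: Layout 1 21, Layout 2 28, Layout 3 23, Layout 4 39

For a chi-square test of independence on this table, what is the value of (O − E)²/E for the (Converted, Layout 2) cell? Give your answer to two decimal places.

Row total (Converted) = 132; column total (Layout 2) = 71; N = 243.
Expected count E = 132 × 71 / 243 = 38.568.
Contribution = (O − E)²/E = (43 − 38.568)² / 38.568 = 0.51.

0.51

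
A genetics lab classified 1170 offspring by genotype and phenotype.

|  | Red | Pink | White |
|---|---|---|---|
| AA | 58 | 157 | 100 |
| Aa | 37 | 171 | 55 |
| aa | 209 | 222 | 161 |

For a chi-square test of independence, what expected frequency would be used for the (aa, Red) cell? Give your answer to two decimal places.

Row total (aa) = 592; column total (Red) = 304; grand total N = 1170.
Expected count = (row total × column total) / N = 592 × 304 / 1170 = 153.82.

153.82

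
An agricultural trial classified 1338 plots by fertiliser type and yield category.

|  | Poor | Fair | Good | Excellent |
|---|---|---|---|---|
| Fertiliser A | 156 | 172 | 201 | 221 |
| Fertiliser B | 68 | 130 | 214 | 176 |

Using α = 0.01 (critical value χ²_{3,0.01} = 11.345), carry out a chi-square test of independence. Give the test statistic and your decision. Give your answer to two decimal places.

Row totals: 750, 588. Column totals: 224, 302, 415, 397. Grand total N = 1338.
Expected counts (row total × column total / N):
  Fertiliser A, Poor: 750×224/1338 = 125.561
  Fertiliser A, Fair: 750×302/1338 = 169.283
  Fertiliser A, Good: 750×415/1338 = 232.623
  Fertiliser A, Excellent: 750×397/1338 = 222.534
  Fertiliser B, Poor: 588×224/1338 = 98.439
  Fertiliser B, Fair: 588×302/1338 = 132.717
  Fertiliser B, Good: 588×415/1338 = 182.377
  Fertiliser B, Excellent: 588×397/1338 = 174.466
Contributions (O − E)²/E:
  (156 − 125.561)²/125.561 = 7.3791
  (172 − 169.283)²/169.283 = 0.0436
  (201 − 232.623)²/232.623 = 4.2989
  (221 − 222.534)²/222.534 = 0.0106
  (68 − 98.439)²/98.439 = 9.4123
  (130 − 132.717)²/132.717 = 0.0556
  (214 − 182.377)²/182.377 = 5.4832
  (176 − 174.466)²/174.466 = 0.0135
χ² = 7.3791 + 0.0436 + 4.2989 + 0.0106 + 9.4123 + 0.0556 + 5.4832 + 0.0135 = 26.70
df = (2−1)(4−1) = 3. Since 26.70 > 11.345, reject the null hypothesis of independence at α = 0.01.

26.70; reject H₀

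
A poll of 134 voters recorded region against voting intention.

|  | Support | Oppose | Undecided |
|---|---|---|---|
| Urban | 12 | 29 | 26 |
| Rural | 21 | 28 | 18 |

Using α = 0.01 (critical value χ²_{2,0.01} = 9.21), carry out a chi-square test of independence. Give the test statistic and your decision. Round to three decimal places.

3.927; fail to reject H₀

Row totals: 67, 67. Column totals: 33, 57, 44. Grand total N = 134.
Expected counts (row total × column total / N):
  Urban, Support: 67×33/134 = 16.5000
  Urban, Oppose: 67×57/134 = 28.5000
  Urban, Undecided: 67×44/134 = 22.0000
  Rural, Support: 67×33/134 = 16.5000
  Rural, Oppose: 67×57/134 = 28.5000
  Rural, Undecided: 67×44/134 = 22.0000
Contributions (O − E)²/E:
  (12 − 16.5000)²/16.5000 = 1.2273
  (29 − 28.5000)²/28.5000 = 0.0088
  (26 − 22.0000)²/22.0000 = 0.7273
  (21 − 16.5000)²/16.5000 = 1.2273
  (28 − 28.5000)²/28.5000 = 0.0088
  (18 − 22.0000)²/22.0000 = 0.7273
χ² = 1.2273 + 0.0088 + 0.7273 + 1.2273 + 0.0088 + 0.7273 = 3.927
df = (2−1)(3−1) = 2. Since 3.927 < 9.21, fail to reject the null hypothesis of independence at α = 0.01.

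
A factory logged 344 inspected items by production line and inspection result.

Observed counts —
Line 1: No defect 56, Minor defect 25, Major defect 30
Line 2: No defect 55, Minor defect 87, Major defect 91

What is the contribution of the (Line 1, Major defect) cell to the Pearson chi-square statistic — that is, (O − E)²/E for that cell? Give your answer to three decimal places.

2.095

Row total (Line 1) = 111; column total (Major defect) = 121; N = 344.
Expected count E = 111 × 121 / 344 = 39.0436.
Contribution = (O − E)²/E = (30 − 39.0436)² / 39.0436 = 2.095.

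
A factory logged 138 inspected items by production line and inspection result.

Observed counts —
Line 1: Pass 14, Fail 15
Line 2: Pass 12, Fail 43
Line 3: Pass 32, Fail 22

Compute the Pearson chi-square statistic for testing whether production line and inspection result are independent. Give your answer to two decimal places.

Row totals: 29, 55, 54. Column totals: 58, 80. Grand total N = 138.
Expected counts (row total × column total / N):
  Line 1, Pass: 29×58/138 = 12.188
  Line 1, Fail: 29×80/138 = 16.812
  Line 2, Pass: 55×58/138 = 23.116
  Line 2, Fail: 55×80/138 = 31.884
  Line 3, Pass: 54×58/138 = 22.696
  Line 3, Fail: 54×80/138 = 31.304
Contributions (O − E)²/E:
  (14 − 12.188)²/12.188 = 0.2694
  (15 − 16.812)²/16.812 = 0.1953
  (12 − 23.116)²/23.116 = 5.3455
  (43 − 31.884)²/31.884 = 3.8755
  (32 − 22.696)²/22.696 = 3.8141
  (22 − 31.304)²/31.304 = 2.7653
χ² = 0.2694 + 0.1953 + 5.3455 + 3.8755 + 3.8141 + 2.7653 = 16.27

16.27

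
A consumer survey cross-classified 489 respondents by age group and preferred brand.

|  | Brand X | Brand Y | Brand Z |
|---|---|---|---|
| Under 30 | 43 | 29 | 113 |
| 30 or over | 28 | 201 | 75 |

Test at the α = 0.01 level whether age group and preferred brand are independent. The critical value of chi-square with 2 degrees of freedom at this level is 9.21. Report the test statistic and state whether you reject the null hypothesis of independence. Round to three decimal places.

117.474; reject H₀

Row totals: 185, 304. Column totals: 71, 230, 188. Grand total N = 489.
Expected counts (row total × column total / N):
  Under 30, Brand X: 185×71/489 = 26.86094
  Under 30, Brand Y: 185×230/489 = 87.01431
  Under 30, Brand Z: 185×188/489 = 71.12474
  30 or over, Brand X: 304×71/489 = 44.13906
  30 or over, Brand Y: 304×230/489 = 142.98569
  30 or over, Brand Z: 304×188/489 = 116.87526
Contributions (O − E)²/E:
  (43 − 26.86094)²/26.86094 = 9.6970
  (29 − 87.01431)²/87.01431 = 38.6794
  (113 − 71.12474)²/71.12474 = 24.6544
  (28 − 44.13906)²/44.13906 = 5.9011
  (201 − 142.98569)²/142.98569 = 23.5384
  (75 − 116.87526)²/116.87526 = 15.0035
χ² = 9.6970 + 38.6794 + 24.6544 + 5.9011 + 23.5384 + 15.0035 = 117.474
df = (2−1)(3−1) = 2. Since 117.474 > 9.21, reject the null hypothesis of independence at α = 0.01.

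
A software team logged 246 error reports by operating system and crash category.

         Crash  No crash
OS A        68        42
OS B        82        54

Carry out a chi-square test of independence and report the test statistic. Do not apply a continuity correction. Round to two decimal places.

0.06

Row totals: 110, 136. Column totals: 150, 96. Grand total N = 246.
Expected counts (row total × column total / N):
  OS A, Crash: 110×150/246 = 67.073
  OS A, No crash: 110×96/246 = 42.927
  OS B, Crash: 136×150/246 = 82.927
  OS B, No crash: 136×96/246 = 53.073
Contributions (O − E)²/E:
  (68 − 67.073)²/67.073 = 0.0128
  (42 − 42.927)²/42.927 = 0.0200
  (82 − 82.927)²/82.927 = 0.0104
  (54 − 53.073)²/53.073 = 0.0162
χ² = 0.0128 + 0.0200 + 0.0104 + 0.0162 = 0.06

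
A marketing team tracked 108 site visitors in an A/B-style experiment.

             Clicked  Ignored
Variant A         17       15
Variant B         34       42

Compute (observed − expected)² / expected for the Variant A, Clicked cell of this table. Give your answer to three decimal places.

0.236

Row total (Variant A) = 32; column total (Clicked) = 51; N = 108.
Expected count E = 32 × 51 / 108 = 15.1111.
Contribution = (O − E)²/E = (17 − 15.1111)² / 15.1111 = 0.236.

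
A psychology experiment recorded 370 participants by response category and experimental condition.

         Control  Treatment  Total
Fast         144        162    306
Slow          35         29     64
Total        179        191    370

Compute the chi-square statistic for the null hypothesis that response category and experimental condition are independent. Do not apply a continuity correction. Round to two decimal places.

Grand total N = 370.
Expected counts (row total × column total / N):
  Fast, Control: 306×179/370 = 148.038
  Fast, Treatment: 306×191/370 = 157.962
  Slow, Control: 64×179/370 = 30.962
  Slow, Treatment: 64×191/370 = 33.038
Contributions (O − E)²/E:
  (144 − 148.038)²/148.038 = 0.1101
  (162 − 157.962)²/157.962 = 0.1032
  (35 − 30.962)²/30.962 = 0.5266
  (29 − 33.038)²/33.038 = 0.4935
χ² = 0.1101 + 0.1032 + 0.5266 + 0.4935 = 1.23

1.23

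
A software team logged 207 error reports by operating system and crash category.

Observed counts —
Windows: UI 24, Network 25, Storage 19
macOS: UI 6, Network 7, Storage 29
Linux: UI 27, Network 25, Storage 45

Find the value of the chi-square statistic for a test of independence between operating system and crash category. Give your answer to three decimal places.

Row totals: 68, 42, 97. Column totals: 57, 57, 93. Grand total N = 207.
Expected counts (row total × column total / N):
  Windows, UI: 68×57/207 = 18.7246
  Windows, Network: 68×57/207 = 18.7246
  Windows, Storage: 68×93/207 = 30.5507
  macOS, UI: 42×57/207 = 11.5652
  macOS, Network: 42×57/207 = 11.5652
  macOS, Storage: 42×93/207 = 18.8696
  Linux, UI: 97×57/207 = 26.7101
  Linux, Network: 97×57/207 = 26.7101
  Linux, Storage: 97×93/207 = 43.5797
Contributions (O − E)²/E:
  (24 − 18.7246)²/18.7246 = 1.4863
  (25 − 18.7246)²/18.7246 = 2.1032
  (19 − 30.5507)²/30.5507 = 4.3671
  (6 − 11.5652)²/11.5652 = 2.6780
  (7 − 11.5652)²/11.5652 = 1.8020
  (29 − 18.8696)²/18.8696 = 5.4386
  (27 − 26.7101)²/26.7101 = 0.0031
  (25 − 26.7101)²/26.7101 = 0.1095
  (45 − 43.5797)²/43.5797 = 0.0463
χ² = 1.4863 + 2.1032 + 4.3671 + 2.6780 + 1.8020 + 5.4386 + 0.0031 + 0.1095 + 0.0463 = 18.034

18.034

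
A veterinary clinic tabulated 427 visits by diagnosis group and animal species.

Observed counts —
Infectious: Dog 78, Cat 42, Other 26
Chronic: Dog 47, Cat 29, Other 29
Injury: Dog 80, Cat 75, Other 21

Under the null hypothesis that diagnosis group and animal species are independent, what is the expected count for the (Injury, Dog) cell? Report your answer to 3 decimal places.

Row total (Injury) = 176; column total (Dog) = 205; grand total N = 427.
Expected count = (row total × column total) / N = 176 × 205 / 427 = 84.496.

84.496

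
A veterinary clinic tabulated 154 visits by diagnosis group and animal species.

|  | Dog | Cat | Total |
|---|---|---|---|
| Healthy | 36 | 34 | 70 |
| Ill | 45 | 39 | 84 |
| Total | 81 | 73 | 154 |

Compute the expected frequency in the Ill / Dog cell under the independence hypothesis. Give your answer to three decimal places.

44.182

Row total (Ill) = 84; column total (Dog) = 81; grand total N = 154.
Expected count = (row total × column total) / N = 84 × 81 / 154 = 44.182.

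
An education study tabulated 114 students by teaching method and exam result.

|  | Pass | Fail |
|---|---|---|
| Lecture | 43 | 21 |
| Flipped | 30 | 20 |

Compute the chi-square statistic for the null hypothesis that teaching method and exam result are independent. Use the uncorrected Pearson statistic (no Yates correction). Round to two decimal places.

0.63

Row totals: 64, 50. Column totals: 73, 41. Grand total N = 114.
Expected counts (row total × column total / N):
  Lecture, Pass: 64×73/114 = 40.982
  Lecture, Fail: 64×41/114 = 23.018
  Flipped, Pass: 50×73/114 = 32.018
  Flipped, Fail: 50×41/114 = 17.982
Contributions (O − E)²/E:
  (43 − 40.982)²/40.982 = 0.0994
  (21 − 23.018)²/23.018 = 0.1769
  (30 − 32.018)²/32.018 = 0.1272
  (20 − 17.982)²/17.982 = 0.2265
χ² = 0.0994 + 0.1769 + 0.1272 + 0.2265 = 0.63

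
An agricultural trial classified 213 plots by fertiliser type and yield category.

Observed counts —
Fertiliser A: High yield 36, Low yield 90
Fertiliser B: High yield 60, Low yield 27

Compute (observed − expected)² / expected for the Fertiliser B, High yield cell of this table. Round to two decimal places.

11.02

Row total (Fertiliser B) = 87; column total (High yield) = 96; N = 213.
Expected count E = 87 × 96 / 213 = 39.211.
Contribution = (O − E)²/E = (60 − 39.211)² / 39.211 = 11.02.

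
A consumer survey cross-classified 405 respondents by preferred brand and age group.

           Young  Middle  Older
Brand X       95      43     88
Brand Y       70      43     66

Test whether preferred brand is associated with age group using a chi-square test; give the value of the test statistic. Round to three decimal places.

1.497

Row totals: 226, 179. Column totals: 165, 86, 154. Grand total N = 405.
Expected counts (row total × column total / N):
  Brand X, Young: 226×165/405 = 92.0741
  Brand X, Middle: 226×86/405 = 47.9901
  Brand X, Older: 226×154/405 = 85.9358
  Brand Y, Young: 179×165/405 = 72.9259
  Brand Y, Middle: 179×86/405 = 38.0099
  Brand Y, Older: 179×154/405 = 68.0642
Contributions (O − E)²/E:
  (95 − 92.0741)²/92.0741 = 0.0930
  (43 − 47.9901)²/47.9901 = 0.5189
  (88 − 85.9358)²/85.9358 = 0.0496
  (70 − 72.9259)²/72.9259 = 0.1174
  (43 − 38.0099)²/38.0099 = 0.6551
  (66 − 68.0642)²/68.0642 = 0.0626
χ² = 0.0930 + 0.5189 + 0.0496 + 0.1174 + 0.6551 + 0.0626 = 1.497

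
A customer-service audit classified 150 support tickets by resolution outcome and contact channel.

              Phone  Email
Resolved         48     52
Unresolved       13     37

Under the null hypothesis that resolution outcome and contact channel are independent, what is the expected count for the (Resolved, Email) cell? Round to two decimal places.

Row total (Resolved) = 100; column total (Email) = 89; grand total N = 150.
Expected count = (row total × column total) / N = 100 × 89 / 150 = 59.33.

59.33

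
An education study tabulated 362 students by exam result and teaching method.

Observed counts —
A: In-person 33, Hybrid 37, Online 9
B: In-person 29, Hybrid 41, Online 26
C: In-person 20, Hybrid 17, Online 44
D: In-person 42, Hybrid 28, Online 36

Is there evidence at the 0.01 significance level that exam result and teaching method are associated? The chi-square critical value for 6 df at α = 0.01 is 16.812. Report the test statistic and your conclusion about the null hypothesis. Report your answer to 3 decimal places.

40.738; reject H₀

Row totals: 79, 96, 81, 106. Column totals: 124, 123, 115. Grand total N = 362.
Expected counts (row total × column total / N):
  A, In-person: 79×124/362 = 27.06077
  A, Hybrid: 79×123/362 = 26.84254
  A, Online: 79×115/362 = 25.09669
  B, In-person: 96×124/362 = 32.88398
  B, Hybrid: 96×123/362 = 32.61878
  B, Online: 96×115/362 = 30.49724
  C, In-person: 81×124/362 = 27.74586
  C, Hybrid: 81×123/362 = 27.52210
  C, Online: 81×115/362 = 25.73204
  D, In-person: 106×124/362 = 36.30939
  D, Hybrid: 106×123/362 = 36.01657
  D, Online: 106×115/362 = 33.67403
Contributions (O − E)²/E:
  (33 − 27.06077)²/27.06077 = 1.3035
  (37 − 26.84254)²/26.84254 = 3.8437
  (9 − 25.09669)²/25.09669 = 10.3242
  (29 − 32.88398)²/32.88398 = 0.4587
  (41 − 32.61878)²/32.61878 = 2.1535
  (26 − 30.49724)²/30.49724 = 0.6632
  (20 − 27.74586)²/27.74586 = 2.1624
  (17 − 27.52210)²/27.52210 = 4.0228
  (44 − 25.73204)²/25.73204 = 12.9690
  (42 − 36.30939)²/36.30939 = 0.8919
  (28 − 36.01657)²/36.01657 = 1.7843
  (36 − 33.67403)²/33.67403 = 0.1607
χ² = 1.3035 + 3.8437 + 10.3242 + 0.4587 + 2.1535 + 0.6632 + 2.1624 + 4.0228 + 12.9690 + 0.8919 + 1.7843 + 0.1607 = 40.738
df = (4−1)(3−1) = 6. Since 40.738 > 16.812, reject the null hypothesis of independence at α = 0.01.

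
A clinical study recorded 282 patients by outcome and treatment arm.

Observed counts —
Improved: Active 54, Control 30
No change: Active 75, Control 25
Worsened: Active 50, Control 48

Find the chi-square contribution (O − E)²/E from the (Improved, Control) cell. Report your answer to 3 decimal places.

0.015

Row total (Improved) = 84; column total (Control) = 103; N = 282.
Expected count E = 84 × 103 / 282 = 30.6809.
Contribution = (O − E)²/E = (30 − 30.6809)² / 30.6809 = 0.015.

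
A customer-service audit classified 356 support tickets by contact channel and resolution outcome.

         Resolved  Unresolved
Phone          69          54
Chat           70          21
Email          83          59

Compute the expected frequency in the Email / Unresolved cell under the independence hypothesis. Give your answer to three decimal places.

Row total (Email) = 142; column total (Unresolved) = 134; grand total N = 356.
Expected count = (row total × column total) / N = 142 × 134 / 356 = 53.449.

53.449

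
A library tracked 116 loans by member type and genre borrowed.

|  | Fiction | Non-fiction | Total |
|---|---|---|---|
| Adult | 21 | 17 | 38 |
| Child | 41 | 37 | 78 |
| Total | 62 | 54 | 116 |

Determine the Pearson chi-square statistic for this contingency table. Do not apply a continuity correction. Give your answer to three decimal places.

Grand total N = 116.
Expected counts (row total × column total / N):
  Adult, Fiction: 38×62/116 = 20.3103
  Adult, Non-fiction: 38×54/116 = 17.6897
  Child, Fiction: 78×62/116 = 41.6897
  Child, Non-fiction: 78×54/116 = 36.3103
Contributions (O − E)²/E:
  (21 − 20.3103)²/20.3103 = 0.0234
  (17 − 17.6897)²/17.6897 = 0.0269
  (41 − 41.6897)²/41.6897 = 0.0114
  (37 − 36.3103)²/36.3103 = 0.0131
χ² = 0.0234 + 0.0269 + 0.0114 + 0.0131 = 0.075

0.075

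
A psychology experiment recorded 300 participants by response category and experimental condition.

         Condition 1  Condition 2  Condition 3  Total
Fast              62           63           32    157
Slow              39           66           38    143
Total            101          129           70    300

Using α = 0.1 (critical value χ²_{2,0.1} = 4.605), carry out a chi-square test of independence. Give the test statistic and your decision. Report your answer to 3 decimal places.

5.180; reject H₀

Grand total N = 300.
Expected counts (row total × column total / N):
  Fast, Condition 1: 157×101/300 = 52.8567
  Fast, Condition 2: 157×129/300 = 67.5100
  Fast, Condition 3: 157×70/300 = 36.6333
  Slow, Condition 1: 143×101/300 = 48.1433
  Slow, Condition 2: 143×129/300 = 61.4900
  Slow, Condition 3: 143×70/300 = 33.3667
Contributions (O − E)²/E:
  (62 − 52.8567)²/52.8567 = 1.5816
  (63 − 67.5100)²/67.5100 = 0.3013
  (32 − 36.6333)²/36.6333 = 0.5860
  (39 − 48.1433)²/48.1433 = 1.7365
  (66 − 61.4900)²/61.4900 = 0.3308
  (38 − 33.3667)²/33.3667 = 0.6434
χ² = 1.5816 + 0.3013 + 0.5860 + 1.7365 + 0.3308 + 0.6434 = 5.180
df = (2−1)(3−1) = 2. Since 5.180 > 4.605, reject the null hypothesis of independence at α = 0.1.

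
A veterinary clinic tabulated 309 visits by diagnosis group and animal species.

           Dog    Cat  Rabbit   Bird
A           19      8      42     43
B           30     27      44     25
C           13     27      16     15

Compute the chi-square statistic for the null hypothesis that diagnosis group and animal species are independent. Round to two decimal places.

34.29

Row totals: 112, 126, 71. Column totals: 62, 62, 102, 83. Grand total N = 309.
Expected counts (row total × column total / N):
  A, Dog: 112×62/309 = 22.472
  A, Cat: 112×62/309 = 22.472
  A, Rabbit: 112×102/309 = 36.971
  A, Bird: 112×83/309 = 30.084
  B, Dog: 126×62/309 = 25.282
  B, Cat: 126×62/309 = 25.282
  B, Rabbit: 126×102/309 = 41.592
  B, Bird: 126×83/309 = 33.845
  C, Dog: 71×62/309 = 14.246
  C, Cat: 71×62/309 = 14.246
  C, Rabbit: 71×102/309 = 23.437
  C, Bird: 71×83/309 = 19.071
Contributions (O − E)²/E:
  (19 − 22.472)²/22.472 = 0.5364
  (8 − 22.472)²/22.472 = 9.3200
  (42 − 36.971)²/36.971 = 0.6841
  (43 − 30.084)²/30.084 = 5.5452
  (30 − 25.282)²/25.282 = 0.8804
  (27 − 25.282)²/25.282 = 0.1167
  (44 − 41.592)²/41.592 = 0.1394
  (25 − 33.845)²/33.845 = 2.3115
  (13 − 14.246)²/14.246 = 0.1090
  (27 − 14.246)²/14.246 = 11.4183
  (16 − 23.437)²/23.437 = 2.3599
  (15 − 19.071)²/19.071 = 0.8690
χ² = 0.5364 + 9.3200 + 0.6841 + 5.5452 + 0.8804 + 0.1167 + 0.1394 + 2.3115 + 0.1090 + 11.4183 + 2.3599 + 0.8690 = 34.29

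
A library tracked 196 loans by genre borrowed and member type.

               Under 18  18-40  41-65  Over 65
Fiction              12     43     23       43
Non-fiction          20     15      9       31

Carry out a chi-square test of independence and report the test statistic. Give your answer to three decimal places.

13.538

Row totals: 121, 75. Column totals: 32, 58, 32, 74. Grand total N = 196.
Expected counts (row total × column total / N):
  Fiction, Under 18: 121×32/196 = 19.7551
  Fiction, 18-40: 121×58/196 = 35.8061
  Fiction, 41-65: 121×32/196 = 19.7551
  Fiction, Over 65: 121×74/196 = 45.6837
  Non-fiction, Under 18: 75×32/196 = 12.2449
  Non-fiction, 18-40: 75×58/196 = 22.1939
  Non-fiction, 41-65: 75×32/196 = 12.2449
  Non-fiction, Over 65: 75×74/196 = 28.3163
Contributions (O − E)²/E:
  (12 − 19.7551)²/19.7551 = 3.0444
  (43 − 35.8061)²/35.8061 = 1.4453
  (23 − 19.7551)²/19.7551 = 0.5330
  (43 − 45.6837)²/45.6837 = 0.1577
  (20 − 12.2449)²/12.2449 = 4.9116
  (15 − 22.1939)²/22.1939 = 2.3318
  (9 − 12.2449)²/12.2449 = 0.8599
  (31 − 28.3163)²/28.3163 = 0.2543
χ² = 3.0444 + 1.4453 + 0.5330 + 0.1577 + 4.9116 + 2.3318 + 0.8599 + 0.2543 = 13.538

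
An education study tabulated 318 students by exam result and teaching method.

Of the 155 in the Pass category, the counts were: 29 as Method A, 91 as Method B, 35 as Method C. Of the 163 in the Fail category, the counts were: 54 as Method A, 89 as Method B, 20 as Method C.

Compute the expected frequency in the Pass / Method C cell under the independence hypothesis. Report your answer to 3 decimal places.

Row total (Pass) = 155; column total (Method C) = 55; grand total N = 318.
Expected count = (row total × column total) / N = 155 × 55 / 318 = 26.808.

26.808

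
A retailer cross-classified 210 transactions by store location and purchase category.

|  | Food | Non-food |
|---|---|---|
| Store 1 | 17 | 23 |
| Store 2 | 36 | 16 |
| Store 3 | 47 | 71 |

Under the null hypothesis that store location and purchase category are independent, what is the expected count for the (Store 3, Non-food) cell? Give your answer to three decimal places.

61.810

Row total (Store 3) = 118; column total (Non-food) = 110; grand total N = 210.
Expected count = (row total × column total) / N = 118 × 110 / 210 = 61.810.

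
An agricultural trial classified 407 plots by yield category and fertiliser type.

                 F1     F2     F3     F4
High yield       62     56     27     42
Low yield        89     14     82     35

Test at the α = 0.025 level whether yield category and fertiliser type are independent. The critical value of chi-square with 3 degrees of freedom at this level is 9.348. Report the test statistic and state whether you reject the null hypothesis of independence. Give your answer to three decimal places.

56.110; reject H₀

Row totals: 187, 220. Column totals: 151, 70, 109, 77. Grand total N = 407.
Expected counts (row total × column total / N):
  High yield, F1: 187×151/407 = 69.3784
  High yield, F2: 187×70/407 = 32.1622
  High yield, F3: 187×109/407 = 50.0811
  High yield, F4: 187×77/407 = 35.3784
  Low yield, F1: 220×151/407 = 81.6216
  Low yield, F2: 220×70/407 = 37.8378
  Low yield, F3: 220×109/407 = 58.9189
  Low yield, F4: 220×77/407 = 41.6216
Contributions (O − E)²/E:
  (62 − 69.3784)²/69.3784 = 0.7847
  (56 − 32.1622)²/32.1622 = 17.6680
  (27 − 50.0811)²/50.0811 = 10.6375
  (42 − 35.3784)²/35.3784 = 1.2393
  (89 − 81.6216)²/81.6216 = 0.6670
  (14 − 37.8378)²/37.8378 = 15.0178
  (82 − 58.9189)²/58.9189 = 9.0419
  (35 − 41.6216)²/41.6216 = 1.0534
χ² = 0.7847 + 17.6680 + 10.6375 + 1.2393 + 0.6670 + 15.0178 + 9.0419 + 1.0534 = 56.110
df = (2−1)(4−1) = 3. Since 56.110 > 9.348, reject the null hypothesis of independence at α = 0.025.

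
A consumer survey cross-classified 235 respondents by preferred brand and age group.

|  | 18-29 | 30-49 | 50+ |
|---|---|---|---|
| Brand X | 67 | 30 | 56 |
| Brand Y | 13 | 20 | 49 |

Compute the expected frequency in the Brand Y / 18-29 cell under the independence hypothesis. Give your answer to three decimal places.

27.915

Row total (Brand Y) = 82; column total (18-29) = 80; grand total N = 235.
Expected count = (row total × column total) / N = 82 × 80 / 235 = 27.915.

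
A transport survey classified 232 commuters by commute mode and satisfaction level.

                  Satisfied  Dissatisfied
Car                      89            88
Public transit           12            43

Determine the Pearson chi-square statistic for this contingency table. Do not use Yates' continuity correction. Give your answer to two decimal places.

13.83

Row totals: 177, 55. Column totals: 101, 131. Grand total N = 232.
Expected counts (row total × column total / N):
  Car, Satisfied: 177×101/232 = 77.056
  Car, Dissatisfied: 177×131/232 = 99.944
  Public transit, Satisfied: 55×101/232 = 23.944
  Public transit, Dissatisfied: 55×131/232 = 31.056
Contributions (O − E)²/E:
  (89 − 77.056)²/77.056 = 1.8514
  (88 − 99.944)²/99.944 = 1.4274
  (12 − 23.944)²/23.944 = 5.9580
  (43 − 31.056)²/31.056 = 4.5936
χ² = 1.8514 + 1.4274 + 5.9580 + 4.5936 = 13.83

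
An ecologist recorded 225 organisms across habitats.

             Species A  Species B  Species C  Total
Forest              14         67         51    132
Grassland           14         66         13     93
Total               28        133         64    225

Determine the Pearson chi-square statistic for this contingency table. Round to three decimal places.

Grand total N = 225.
Expected counts (row total × column total / N):
  Forest, Species A: 132×28/225 = 16.4267
  Forest, Species B: 132×133/225 = 78.0267
  Forest, Species C: 132×64/225 = 37.5467
  Grassland, Species A: 93×28/225 = 11.5733
  Grassland, Species B: 93×133/225 = 54.9733
  Grassland, Species C: 93×64/225 = 26.4533
Contributions (O − E)²/E:
  (14 − 16.4267)²/16.4267 = 0.3585
  (67 − 78.0267)²/78.0267 = 1.5583
  (51 − 37.5467)²/37.5467 = 4.8204
  (14 − 11.5733)²/11.5733 = 0.5088
  (66 − 54.9733)²/54.9733 = 2.2118
  (13 − 26.4533)²/26.4533 = 6.8419
χ² = 0.3585 + 1.5583 + 4.8204 + 0.5088 + 2.2118 + 6.8419 = 16.300

16.300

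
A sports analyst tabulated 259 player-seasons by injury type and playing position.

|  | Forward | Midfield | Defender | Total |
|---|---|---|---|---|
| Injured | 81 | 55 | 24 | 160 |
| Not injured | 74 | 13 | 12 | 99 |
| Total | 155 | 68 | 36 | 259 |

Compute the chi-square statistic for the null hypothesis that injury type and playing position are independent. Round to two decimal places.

Grand total N = 259.
Expected counts (row total × column total / N):
  Injured, Forward: 160×155/259 = 95.753
  Injured, Midfield: 160×68/259 = 42.008
  Injured, Defender: 160×36/259 = 22.239
  Not injured, Forward: 99×155/259 = 59.247
  Not injured, Midfield: 99×68/259 = 25.992
  Not injured, Defender: 99×36/259 = 13.761
Contributions (O − E)²/E:
  (81 − 95.753)²/95.753 = 2.2730
  (55 − 42.008)²/42.008 = 4.0181
  (24 − 22.239)²/22.239 = 0.1394
  (74 − 59.247)²/59.247 = 3.6736
  (13 − 25.992)²/25.992 = 6.4940
  (12 − 13.761)²/13.761 = 0.2254
χ² = 2.2730 + 4.0181 + 0.1394 + 3.6736 + 6.4940 + 0.2254 = 16.82

16.82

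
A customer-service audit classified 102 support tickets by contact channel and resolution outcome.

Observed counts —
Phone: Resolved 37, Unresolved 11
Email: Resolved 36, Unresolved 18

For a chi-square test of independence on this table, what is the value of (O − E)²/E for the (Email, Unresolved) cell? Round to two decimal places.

Row total (Email) = 54; column total (Unresolved) = 29; N = 102.
Expected count E = 54 × 29 / 102 = 15.353.
Contribution = (O − E)²/E = (18 − 15.353)² / 15.353 = 0.46.

0.46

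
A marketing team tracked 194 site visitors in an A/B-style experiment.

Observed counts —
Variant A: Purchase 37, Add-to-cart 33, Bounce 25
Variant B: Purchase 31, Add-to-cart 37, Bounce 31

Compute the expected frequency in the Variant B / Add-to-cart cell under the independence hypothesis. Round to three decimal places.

Row total (Variant B) = 99; column total (Add-to-cart) = 70; grand total N = 194.
Expected count = (row total × column total) / N = 99 × 70 / 194 = 35.722.

35.722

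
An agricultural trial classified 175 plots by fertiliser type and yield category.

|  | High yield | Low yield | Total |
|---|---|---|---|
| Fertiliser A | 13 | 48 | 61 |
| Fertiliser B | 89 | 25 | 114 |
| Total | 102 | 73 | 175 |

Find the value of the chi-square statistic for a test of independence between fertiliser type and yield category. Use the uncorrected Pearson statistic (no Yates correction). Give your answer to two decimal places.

Grand total N = 175.
Expected counts (row total × column total / N):
  Fertiliser A, High yield: 61×102/175 = 35.554
  Fertiliser A, Low yield: 61×73/175 = 25.446
  Fertiliser B, High yield: 114×102/175 = 66.446
  Fertiliser B, Low yield: 114×73/175 = 47.554
Contributions (O − E)²/E:
  (13 − 35.554)²/35.554 = 14.3073
  (48 − 25.446)²/25.446 = 19.9907
  (89 − 66.446)²/66.446 = 7.6556
  (25 − 47.554)²/47.554 = 10.6970
χ² = 14.3073 + 19.9907 + 7.6556 + 10.6970 = 52.65

52.65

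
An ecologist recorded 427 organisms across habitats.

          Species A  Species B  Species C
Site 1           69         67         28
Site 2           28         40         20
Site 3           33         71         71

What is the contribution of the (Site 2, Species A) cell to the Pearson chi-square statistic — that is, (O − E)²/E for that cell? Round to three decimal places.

Row total (Site 2) = 88; column total (Species A) = 130; N = 427.
Expected count E = 88 × 130 / 427 = 26.7916.
Contribution = (O − E)²/E = (28 − 26.7916)² / 26.7916 = 0.055.

0.055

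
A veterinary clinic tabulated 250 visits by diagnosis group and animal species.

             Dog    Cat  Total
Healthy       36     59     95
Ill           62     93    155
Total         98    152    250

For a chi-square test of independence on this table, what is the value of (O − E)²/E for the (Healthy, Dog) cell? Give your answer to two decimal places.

Row total (Healthy) = 95; column total (Dog) = 98; N = 250.
Expected count E = 95 × 98 / 250 = 37.240.
Contribution = (O − E)²/E = (36 − 37.240)² / 37.240 = 0.04.

0.04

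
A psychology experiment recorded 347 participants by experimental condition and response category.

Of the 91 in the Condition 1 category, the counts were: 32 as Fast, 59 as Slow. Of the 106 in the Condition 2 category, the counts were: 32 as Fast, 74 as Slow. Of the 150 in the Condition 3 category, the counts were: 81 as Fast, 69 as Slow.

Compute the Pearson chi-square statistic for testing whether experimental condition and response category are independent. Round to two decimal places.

Row totals: 91, 106, 150. Column totals: 145, 202. Grand total N = 347.
Expected counts (row total × column total / N):
  Condition 1, Fast: 91×145/347 = 38.026
  Condition 1, Slow: 91×202/347 = 52.974
  Condition 2, Fast: 106×145/347 = 44.294
  Condition 2, Slow: 106×202/347 = 61.706
  Condition 3, Fast: 150×145/347 = 62.680
  Condition 3, Slow: 150×202/347 = 87.320
Contributions (O − E)²/E:
  (32 − 38.026)²/38.026 = 0.9549
  (59 − 52.974)²/52.974 = 0.6855
  (32 − 44.294)²/44.294 = 3.4123
  (74 − 61.706)²/61.706 = 2.4494
  (81 − 62.680)²/62.680 = 5.3545
  (69 − 87.320)²/87.320 = 3.8436
χ² = 0.9549 + 0.6855 + 3.4123 + 2.4494 + 5.3545 + 3.8436 = 16.70

16.70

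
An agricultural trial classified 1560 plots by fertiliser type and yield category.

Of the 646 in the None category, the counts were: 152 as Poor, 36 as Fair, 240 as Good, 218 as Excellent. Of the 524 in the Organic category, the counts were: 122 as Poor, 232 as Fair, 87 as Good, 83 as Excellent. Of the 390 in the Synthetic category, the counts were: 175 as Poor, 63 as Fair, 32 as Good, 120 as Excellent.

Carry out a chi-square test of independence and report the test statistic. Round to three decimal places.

Row totals: 646, 524, 390. Column totals: 449, 331, 359, 421. Grand total N = 1560.
Expected counts (row total × column total / N):
  None, Poor: 646×449/1560 = 185.93205
  None, Fair: 646×331/1560 = 137.06795
  None, Good: 646×359/1560 = 148.66282
  None, Excellent: 646×421/1560 = 174.33718
  Organic, Poor: 524×449/1560 = 150.81795
  Organic, Fair: 524×331/1560 = 111.18205
  Organic, Good: 524×359/1560 = 120.58718
  Organic, Excellent: 524×421/1560 = 141.41282
  Synthetic, Poor: 390×449/1560 = 112.25000
  Synthetic, Fair: 390×331/1560 = 82.75000
  Synthetic, Good: 390×359/1560 = 89.75000
  Synthetic, Excellent: 390×421/1560 = 105.25000
Contributions (O − E)²/E:
  (152 − 185.93205)²/185.93205 = 6.1925
  (36 − 137.06795)²/137.06795 = 74.5231
  (240 − 148.66282)²/148.66282 = 56.1168
  (218 − 174.33718)²/174.33718 = 10.9354
  (122 − 150.81795)²/150.81795 = 5.5065
  (232 − 111.18205)²/111.18205 = 131.2890
  (87 − 120.58718)²/120.58718 = 9.3550
  (83 − 141.41282)²/141.41282 = 24.1283
  (175 − 112.25000)²/112.25000 = 35.0785
  (63 − 82.75000)²/82.75000 = 4.7137
  (32 − 89.75000)²/89.75000 = 37.1595
  (120 − 105.25000)²/105.25000 = 2.0671
χ² = 6.1925 + 74.5231 + 56.1168 + 10.9354 + 5.5065 + 131.2890 + 9.3550 + 24.1283 + 35.0785 + 4.7137 + 37.1595 + 2.0671 = 397.065

397.065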